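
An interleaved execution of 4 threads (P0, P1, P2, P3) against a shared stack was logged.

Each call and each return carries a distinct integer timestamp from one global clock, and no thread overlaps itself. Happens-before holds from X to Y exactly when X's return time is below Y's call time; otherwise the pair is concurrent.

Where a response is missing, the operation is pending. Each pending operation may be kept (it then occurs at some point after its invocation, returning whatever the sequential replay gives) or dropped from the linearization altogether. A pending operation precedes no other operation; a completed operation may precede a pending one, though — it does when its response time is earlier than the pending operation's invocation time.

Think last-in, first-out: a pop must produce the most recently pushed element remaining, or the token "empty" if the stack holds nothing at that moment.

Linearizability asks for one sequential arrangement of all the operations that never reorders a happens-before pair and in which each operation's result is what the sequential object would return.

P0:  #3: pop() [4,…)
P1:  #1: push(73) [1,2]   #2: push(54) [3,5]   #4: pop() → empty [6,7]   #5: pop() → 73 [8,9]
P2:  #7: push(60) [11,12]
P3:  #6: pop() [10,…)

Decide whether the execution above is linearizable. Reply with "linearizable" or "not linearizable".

not linearizable

the violation lands at event 7, #4's response at time 7: events 1..6 linearize, events 1..7 do not
a single order respects real time; the 3 completed stack operations fail replay along it
no escape via the 1 pending operation (#3): every completion choice fails
for example #1, #2, #4 (pending dropped) fails at step 3: #4 pop() → empty is not legal there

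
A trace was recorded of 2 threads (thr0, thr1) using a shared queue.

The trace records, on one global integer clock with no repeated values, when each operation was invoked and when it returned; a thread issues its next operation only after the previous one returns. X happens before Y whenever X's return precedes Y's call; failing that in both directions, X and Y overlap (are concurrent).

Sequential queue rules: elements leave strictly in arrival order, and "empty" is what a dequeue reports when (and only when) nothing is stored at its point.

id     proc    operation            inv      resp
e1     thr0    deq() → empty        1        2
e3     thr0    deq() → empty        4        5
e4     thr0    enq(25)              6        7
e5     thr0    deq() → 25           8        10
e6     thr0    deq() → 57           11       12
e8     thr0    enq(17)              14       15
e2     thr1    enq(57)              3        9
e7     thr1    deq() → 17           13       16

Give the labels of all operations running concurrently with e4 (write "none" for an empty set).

e2

concurrent with e4 ([6,7]): every op whose interval crosses 6..7
e1 [1,2]: before
e2 [3,9]: concurrent
e3 [4,5]: before
e5 [8,10]: after
e6 [11,12]: after
e7 [13,16]: after
e8 [14,15]: after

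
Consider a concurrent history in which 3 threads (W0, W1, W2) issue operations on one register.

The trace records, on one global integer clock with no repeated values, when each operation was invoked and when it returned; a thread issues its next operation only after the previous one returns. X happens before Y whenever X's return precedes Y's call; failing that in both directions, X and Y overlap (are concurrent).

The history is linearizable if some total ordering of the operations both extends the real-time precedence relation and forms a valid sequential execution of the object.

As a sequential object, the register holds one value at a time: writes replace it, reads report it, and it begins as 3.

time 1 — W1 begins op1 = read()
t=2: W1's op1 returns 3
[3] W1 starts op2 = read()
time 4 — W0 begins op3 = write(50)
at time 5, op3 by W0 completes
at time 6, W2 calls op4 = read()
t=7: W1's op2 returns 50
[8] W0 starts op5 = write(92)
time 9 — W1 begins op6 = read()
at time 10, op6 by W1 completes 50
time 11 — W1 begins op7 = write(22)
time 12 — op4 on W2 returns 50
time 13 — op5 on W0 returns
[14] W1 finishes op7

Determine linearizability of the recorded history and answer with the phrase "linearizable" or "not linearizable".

a witness: op1, op3, op2, op4, op6, op5, op7
1. op1 read() → 3, leaving value 3
2. op3 write(50), leaving value 50
3. op2 read() → 50, leaving value 50
4. op4 read() → 50, leaving value 50
5. op6 read() → 50, leaving value 50
6. op5 write(92), leaving value 92
7. op7 write(22), leaving value 22

linearizable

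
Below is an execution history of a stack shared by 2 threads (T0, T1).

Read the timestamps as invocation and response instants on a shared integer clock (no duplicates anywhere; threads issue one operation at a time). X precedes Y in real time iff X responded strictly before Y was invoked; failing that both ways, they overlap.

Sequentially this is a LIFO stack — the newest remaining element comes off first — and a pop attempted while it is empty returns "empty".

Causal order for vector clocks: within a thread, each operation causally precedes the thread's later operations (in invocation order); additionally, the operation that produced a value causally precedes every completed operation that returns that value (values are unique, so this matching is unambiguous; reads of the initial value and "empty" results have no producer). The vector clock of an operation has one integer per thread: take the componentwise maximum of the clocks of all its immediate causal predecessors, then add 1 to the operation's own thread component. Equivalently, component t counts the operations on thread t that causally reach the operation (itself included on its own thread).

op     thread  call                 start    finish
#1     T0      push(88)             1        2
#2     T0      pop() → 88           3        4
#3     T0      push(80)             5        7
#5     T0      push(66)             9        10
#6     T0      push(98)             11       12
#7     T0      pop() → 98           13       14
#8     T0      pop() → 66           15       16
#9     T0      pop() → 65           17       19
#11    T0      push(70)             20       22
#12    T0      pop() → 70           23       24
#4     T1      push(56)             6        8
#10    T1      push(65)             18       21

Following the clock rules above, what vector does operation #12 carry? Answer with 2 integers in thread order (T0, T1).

invoked at 6, #4 has no predecessors; its own T1 bump gives (0, 1)
invoked at 1, #1 has no predecessors; its own T0 bump gives (1, 0)
from VC(#4)=(0, 1), #10 (invoked 18) maxes components and bumps T1 → (0, 2)
from VC(#1)=(1, 0), #2 (invoked 3) maxes components and bumps T0 → (2, 0)
from VC(#2)=(2, 0), #3 (invoked 5) maxes components and bumps T0 → (3, 0)
from VC(#3)=(3, 0), #5 (invoked 9) maxes components and bumps T0 → (4, 0)
from VC(#5)=(4, 0), #6 (invoked 11) maxes components and bumps T0 → (5, 0)
from VC(#6)=(5, 0), #7 (invoked 13) maxes components and bumps T0 → (6, 0)
from VC(#5)=(4, 0), VC(#7)=(6, 0), #8 (invoked 15) maxes components and bumps T0 → (7, 0)
from VC(#8)=(7, 0), VC(#10)=(0, 2), #9 (invoked 17) maxes components and bumps T0 → (8, 2)
from VC(#9)=(8, 2), #11 (invoked 20) maxes components and bumps T0 → (9, 2)
from VC(#11)=(9, 2), #12 (invoked 23) maxes components and bumps T0 → (10, 2)
target: VC(#12) = (10, 2)

(10, 2)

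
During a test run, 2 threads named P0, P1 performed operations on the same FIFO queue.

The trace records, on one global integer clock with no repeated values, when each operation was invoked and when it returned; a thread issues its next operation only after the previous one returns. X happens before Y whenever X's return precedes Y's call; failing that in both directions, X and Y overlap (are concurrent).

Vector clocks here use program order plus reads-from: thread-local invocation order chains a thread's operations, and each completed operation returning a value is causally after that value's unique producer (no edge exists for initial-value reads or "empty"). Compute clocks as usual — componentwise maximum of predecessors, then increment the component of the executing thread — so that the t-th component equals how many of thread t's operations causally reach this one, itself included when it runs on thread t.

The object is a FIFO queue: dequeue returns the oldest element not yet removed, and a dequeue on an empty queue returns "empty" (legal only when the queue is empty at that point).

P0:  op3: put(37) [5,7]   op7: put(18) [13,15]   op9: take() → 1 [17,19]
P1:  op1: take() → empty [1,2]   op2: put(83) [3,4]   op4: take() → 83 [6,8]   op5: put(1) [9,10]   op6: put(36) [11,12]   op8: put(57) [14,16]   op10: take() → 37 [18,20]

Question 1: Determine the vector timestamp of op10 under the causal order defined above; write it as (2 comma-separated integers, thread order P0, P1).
Answer: (1, 7)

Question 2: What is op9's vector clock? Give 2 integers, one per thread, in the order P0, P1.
Answer: (3, 4)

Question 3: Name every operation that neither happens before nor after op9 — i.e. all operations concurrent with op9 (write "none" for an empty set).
Answer: op10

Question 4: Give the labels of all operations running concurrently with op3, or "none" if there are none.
Answer: op4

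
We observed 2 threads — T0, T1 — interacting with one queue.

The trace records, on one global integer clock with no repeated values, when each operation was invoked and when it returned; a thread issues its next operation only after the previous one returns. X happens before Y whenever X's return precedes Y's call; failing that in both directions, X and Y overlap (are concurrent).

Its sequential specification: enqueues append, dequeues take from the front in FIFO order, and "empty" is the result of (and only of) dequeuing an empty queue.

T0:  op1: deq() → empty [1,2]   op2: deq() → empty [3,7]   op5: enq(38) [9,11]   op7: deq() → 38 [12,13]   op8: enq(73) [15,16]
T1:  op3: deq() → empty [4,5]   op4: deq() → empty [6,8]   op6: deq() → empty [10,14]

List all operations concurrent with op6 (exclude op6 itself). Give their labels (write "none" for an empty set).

op5, op7

concurrent with op6 ([10,14]): every op whose interval crosses 10..14
op1 [1,2]: before
op2 [3,7]: before
op3 [4,5]: before
op4 [6,8]: before
op5 [9,11]: concurrent
op7 [12,13]: concurrent
op8 [15,16]: after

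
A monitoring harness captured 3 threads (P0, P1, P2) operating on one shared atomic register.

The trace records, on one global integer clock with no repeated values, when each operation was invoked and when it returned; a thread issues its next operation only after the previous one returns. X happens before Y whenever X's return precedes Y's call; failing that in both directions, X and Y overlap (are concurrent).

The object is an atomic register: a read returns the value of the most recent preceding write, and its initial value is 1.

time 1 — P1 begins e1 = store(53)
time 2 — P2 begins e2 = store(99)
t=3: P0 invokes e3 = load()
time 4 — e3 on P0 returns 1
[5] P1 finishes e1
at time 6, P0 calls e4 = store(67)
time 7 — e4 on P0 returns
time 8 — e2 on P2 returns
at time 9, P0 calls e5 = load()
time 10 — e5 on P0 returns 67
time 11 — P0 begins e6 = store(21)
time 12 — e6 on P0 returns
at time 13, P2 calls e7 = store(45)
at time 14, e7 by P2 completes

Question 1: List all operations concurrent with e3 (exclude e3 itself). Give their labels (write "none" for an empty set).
e3 runs from 3 to 4; window-overlapping ops are concurrent
e1 [1,5]: concurrent
e2 [2,8]: concurrent
e4 [6,7]: after
e5 [9,10]: after
e6 [11,12]: after
e7 [13,14]: after

e1, e2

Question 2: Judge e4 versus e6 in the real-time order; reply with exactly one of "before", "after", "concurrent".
e4 spans [6,7], e6 spans [11,12]
resp(e4)=7 < inv(e6)=11

before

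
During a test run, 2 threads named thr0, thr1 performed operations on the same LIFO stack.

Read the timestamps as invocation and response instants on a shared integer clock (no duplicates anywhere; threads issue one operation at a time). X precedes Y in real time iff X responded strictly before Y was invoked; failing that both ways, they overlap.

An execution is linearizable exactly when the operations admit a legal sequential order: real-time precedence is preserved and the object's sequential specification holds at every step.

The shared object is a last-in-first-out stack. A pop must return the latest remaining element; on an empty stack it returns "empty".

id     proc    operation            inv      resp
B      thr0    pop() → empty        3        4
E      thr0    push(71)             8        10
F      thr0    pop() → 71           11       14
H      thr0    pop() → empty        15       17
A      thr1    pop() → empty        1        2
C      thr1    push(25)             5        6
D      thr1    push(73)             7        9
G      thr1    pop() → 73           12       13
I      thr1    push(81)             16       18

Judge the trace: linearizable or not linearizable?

not linearizable

events 1..16 are fine; event 17 — the response of H at time 17 — makes the prefix non-linearizable
no legal order exists: 4 real-time-consistent candidates over 8 completed LIFO stack operations, all rejected
every completion of the 1 pending operation (I) was checked; none linearizes
e.g. A, B, C, D, E, F, G, H (pending dropped): illegal at step 8, since H pop() → empty cannot apply there
e.g. A, B, C, D, E, G, F, H (pending dropped): illegal at step 6, since G pop() → 73 cannot apply there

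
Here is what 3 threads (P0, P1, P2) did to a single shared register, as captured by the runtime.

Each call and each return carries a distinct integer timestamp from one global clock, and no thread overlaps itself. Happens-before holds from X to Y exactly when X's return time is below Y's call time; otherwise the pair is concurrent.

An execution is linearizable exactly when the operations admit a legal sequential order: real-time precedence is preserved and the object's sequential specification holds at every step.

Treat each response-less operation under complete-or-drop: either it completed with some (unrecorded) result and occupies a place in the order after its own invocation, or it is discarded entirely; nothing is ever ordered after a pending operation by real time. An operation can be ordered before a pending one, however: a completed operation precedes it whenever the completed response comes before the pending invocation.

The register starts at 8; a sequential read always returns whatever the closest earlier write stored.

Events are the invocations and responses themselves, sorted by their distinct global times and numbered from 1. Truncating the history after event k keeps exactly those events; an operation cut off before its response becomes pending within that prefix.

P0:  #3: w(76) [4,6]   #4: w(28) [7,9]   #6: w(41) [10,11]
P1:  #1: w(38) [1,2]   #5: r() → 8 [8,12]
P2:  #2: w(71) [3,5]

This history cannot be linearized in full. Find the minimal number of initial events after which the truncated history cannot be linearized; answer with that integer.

12

a valid linearization of events 1..11 exists, for instance #1, #2, #3, #4, #5, #6:
1. #1 w(38), leaving value 38
2. #2 w(71), leaving value 71
3. #3 w(76), leaving value 76
4. #4 w(28), leaving value 28
5. #5 r() (pending, included), leaving value 28
6. #6 w(41), leaving value 41
include event 12 — #5 responding at 12 — and every candidate order breaks
one such order, #1, #2, #3, #4, #5, #6, breaks at step 5 where #5 r() → 8 is illegal
one such order, #1, #2, #3, #4, #6, #5, breaks at step 6 where #5 r() → 8 is illegal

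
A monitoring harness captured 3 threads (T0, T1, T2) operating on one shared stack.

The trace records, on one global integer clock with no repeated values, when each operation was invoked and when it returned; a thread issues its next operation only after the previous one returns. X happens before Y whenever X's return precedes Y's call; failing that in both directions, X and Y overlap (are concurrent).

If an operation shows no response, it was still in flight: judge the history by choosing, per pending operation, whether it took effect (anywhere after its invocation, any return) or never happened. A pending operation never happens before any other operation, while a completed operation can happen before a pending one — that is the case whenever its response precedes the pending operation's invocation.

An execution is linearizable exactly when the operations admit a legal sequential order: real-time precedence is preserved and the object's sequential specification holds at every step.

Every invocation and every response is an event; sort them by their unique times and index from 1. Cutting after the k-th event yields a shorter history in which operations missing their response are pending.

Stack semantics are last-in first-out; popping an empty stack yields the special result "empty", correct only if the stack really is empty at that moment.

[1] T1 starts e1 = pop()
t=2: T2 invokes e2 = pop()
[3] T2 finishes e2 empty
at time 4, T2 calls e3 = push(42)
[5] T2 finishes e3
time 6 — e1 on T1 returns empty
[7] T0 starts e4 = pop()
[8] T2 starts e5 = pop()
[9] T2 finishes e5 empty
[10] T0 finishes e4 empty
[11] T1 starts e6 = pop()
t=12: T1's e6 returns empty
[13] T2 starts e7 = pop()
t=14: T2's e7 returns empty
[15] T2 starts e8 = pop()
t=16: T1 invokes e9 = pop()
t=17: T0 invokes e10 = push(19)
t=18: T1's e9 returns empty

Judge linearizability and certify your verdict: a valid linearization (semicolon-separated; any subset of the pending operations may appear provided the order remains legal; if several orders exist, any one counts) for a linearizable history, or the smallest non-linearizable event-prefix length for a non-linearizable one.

prefix check: 1..9 passes, 1..10 fails once e4's time-10 response joins
no legal order exists: 6 real-time-consistent candidates over 5 completed stack operations, all rejected
for example e1, e2, e3, e4, e5 fails at step 4: e4 pop() → empty is not legal there
for example e1, e2, e3, e5, e4 fails at step 4: e5 pop() → empty is not legal there

not linearizable — minimal violating prefix: 10 events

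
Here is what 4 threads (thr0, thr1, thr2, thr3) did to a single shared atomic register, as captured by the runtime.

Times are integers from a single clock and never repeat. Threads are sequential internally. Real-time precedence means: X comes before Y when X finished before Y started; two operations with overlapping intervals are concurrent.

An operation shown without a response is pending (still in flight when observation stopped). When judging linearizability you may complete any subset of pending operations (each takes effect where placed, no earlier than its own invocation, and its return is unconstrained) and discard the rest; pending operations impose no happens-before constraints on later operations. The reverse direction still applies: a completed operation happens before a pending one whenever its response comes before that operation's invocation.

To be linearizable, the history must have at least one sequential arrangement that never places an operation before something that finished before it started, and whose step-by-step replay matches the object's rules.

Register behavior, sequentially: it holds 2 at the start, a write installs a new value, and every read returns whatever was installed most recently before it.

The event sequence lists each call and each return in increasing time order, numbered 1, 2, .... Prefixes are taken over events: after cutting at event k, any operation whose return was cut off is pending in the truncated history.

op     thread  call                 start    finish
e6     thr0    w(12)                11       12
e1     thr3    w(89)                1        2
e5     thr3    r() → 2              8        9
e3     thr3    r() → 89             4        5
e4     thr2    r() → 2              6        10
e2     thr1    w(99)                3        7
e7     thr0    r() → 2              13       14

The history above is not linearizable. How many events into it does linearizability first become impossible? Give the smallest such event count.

9

events 1..8 are still linearizable — one witness is e1, e3, e2:
after step 1 (e1 w(89)): value 89
after step 2 (e3 r() → 89): value 89
after step 3 (e2 w(99)): value 99
at event 9 (e5's time-9 response) nothing linearizes any more
including or dropping the 1 pending operation (e4) in any combination fails
for example e1, e2, e3, e5 (pending dropped) fails at step 3: e3 r() → 89 is not legal there
for example e1, e3, e2, e5 (pending dropped) fails at step 4: e5 r() → 2 is not legal there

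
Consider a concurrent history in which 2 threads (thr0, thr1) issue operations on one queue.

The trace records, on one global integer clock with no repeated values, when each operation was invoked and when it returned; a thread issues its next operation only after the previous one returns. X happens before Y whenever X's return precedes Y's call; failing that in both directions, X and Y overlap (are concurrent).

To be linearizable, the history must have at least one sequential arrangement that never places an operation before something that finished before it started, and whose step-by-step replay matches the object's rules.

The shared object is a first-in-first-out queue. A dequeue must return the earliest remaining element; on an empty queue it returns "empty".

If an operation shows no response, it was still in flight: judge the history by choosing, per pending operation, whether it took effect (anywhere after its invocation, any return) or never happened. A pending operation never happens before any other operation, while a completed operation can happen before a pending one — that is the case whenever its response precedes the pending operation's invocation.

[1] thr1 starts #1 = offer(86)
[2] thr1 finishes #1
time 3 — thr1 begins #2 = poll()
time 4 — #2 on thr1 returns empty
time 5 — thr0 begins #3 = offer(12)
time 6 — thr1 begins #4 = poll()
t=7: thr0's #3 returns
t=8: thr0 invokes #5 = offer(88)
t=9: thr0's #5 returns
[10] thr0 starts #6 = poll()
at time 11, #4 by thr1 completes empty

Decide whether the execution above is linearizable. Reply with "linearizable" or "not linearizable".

not linearizable

prefix check: 1..3 passes, 1..4 fails once #2's time-4 response joins
the completed operations (2 total) allow one real-time order; the queue replay rejects it
e.g. #1, #2: illegal at step 2, since #2 poll() → empty cannot apply there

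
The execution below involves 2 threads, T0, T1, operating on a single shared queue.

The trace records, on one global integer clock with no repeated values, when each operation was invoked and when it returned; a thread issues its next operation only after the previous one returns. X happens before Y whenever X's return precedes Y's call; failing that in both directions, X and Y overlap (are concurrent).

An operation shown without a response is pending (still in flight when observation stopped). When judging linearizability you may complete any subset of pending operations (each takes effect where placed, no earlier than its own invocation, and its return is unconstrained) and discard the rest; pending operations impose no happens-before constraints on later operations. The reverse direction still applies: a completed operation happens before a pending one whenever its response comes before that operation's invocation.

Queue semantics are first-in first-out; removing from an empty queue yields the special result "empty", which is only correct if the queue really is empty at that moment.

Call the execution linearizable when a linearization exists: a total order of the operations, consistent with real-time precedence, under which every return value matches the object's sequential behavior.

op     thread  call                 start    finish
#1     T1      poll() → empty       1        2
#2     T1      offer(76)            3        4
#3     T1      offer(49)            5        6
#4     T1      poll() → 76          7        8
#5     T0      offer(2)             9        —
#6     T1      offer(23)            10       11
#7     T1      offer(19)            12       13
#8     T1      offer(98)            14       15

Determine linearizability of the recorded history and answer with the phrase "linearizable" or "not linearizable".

one valid linearization: #1, #2, #3, #4, #5, #6, #7, #8
after step 1 (#1 poll() → empty): queue <>
after step 2 (#2 offer(76)): queue <76>
after step 3 (#3 offer(49)): queue <76,49>
after step 4 (#4 poll() → 76): queue <49>
after step 5 (#5 offer(2) (pending, included)): queue <49,2>
after step 6 (#6 offer(23)): queue <49,2,23>
after step 7 (#7 offer(19)): queue <49,2,23,19>
after step 8 (#8 offer(98)): queue <49,2,23,19,98>

linearizable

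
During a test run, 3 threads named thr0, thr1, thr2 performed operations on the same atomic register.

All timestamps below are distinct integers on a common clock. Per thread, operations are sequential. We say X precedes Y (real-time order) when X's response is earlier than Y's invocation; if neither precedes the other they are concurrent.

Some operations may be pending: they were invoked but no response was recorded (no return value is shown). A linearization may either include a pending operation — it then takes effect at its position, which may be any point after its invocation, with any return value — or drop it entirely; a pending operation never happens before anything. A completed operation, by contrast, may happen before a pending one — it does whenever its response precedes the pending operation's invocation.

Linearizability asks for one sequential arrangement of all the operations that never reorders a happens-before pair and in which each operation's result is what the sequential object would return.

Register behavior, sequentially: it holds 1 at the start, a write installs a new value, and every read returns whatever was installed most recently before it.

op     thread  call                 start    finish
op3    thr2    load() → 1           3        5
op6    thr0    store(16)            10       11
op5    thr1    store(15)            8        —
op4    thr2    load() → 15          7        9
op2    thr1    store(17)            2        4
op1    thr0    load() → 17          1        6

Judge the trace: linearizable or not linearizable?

linearizable

a witness: op3, op2, op1, op5, op4, op6
step 1: op3 load() → 1 — value 1
step 2: op2 store(17) — value 17
step 3: op1 load() → 17 — value 17
step 4: op5 store(15) (pending, included) — value 15
step 5: op4 load() → 15 — value 15
step 6: op6 store(16) — value 16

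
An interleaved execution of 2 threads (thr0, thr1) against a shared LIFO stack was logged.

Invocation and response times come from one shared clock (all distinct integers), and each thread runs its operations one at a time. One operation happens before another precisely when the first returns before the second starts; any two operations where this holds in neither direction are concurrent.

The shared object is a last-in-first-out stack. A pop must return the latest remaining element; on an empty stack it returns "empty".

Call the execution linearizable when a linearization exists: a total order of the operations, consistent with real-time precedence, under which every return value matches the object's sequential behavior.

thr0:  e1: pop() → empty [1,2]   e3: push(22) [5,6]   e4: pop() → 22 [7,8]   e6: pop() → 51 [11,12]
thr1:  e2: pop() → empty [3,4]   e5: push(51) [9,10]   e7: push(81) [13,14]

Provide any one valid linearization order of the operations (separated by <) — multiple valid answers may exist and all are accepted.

e1 < e2 < e3 < e4 < e5 < e6 < e7

after step 1 (e1 pop() → empty): stack <>
after step 2 (e2 pop() → empty): stack <>
after step 3 (e3 push(22)): stack <22>
after step 4 (e4 pop() → 22): stack <>
after step 5 (e5 push(51)): stack <51>
after step 6 (e6 pop() → 51): stack <>
after step 7 (e7 push(81)): stack <81>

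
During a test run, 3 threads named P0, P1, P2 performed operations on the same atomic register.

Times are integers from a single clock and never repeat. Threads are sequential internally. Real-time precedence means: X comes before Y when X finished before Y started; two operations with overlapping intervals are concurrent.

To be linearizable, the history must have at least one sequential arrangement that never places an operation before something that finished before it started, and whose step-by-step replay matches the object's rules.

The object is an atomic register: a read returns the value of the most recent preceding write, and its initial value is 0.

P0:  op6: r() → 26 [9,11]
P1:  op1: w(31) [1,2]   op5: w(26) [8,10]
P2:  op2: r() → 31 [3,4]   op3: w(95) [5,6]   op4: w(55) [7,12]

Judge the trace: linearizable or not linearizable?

a witness: op1, op2, op3, op4, op5, op6
1. op1 w(31), leaving value 31
2. op2 r() → 31, leaving value 31
3. op3 w(95), leaving value 95
4. op4 w(55), leaving value 55
5. op5 w(26), leaving value 26
6. op6 r() → 26, leaving value 26

linearizable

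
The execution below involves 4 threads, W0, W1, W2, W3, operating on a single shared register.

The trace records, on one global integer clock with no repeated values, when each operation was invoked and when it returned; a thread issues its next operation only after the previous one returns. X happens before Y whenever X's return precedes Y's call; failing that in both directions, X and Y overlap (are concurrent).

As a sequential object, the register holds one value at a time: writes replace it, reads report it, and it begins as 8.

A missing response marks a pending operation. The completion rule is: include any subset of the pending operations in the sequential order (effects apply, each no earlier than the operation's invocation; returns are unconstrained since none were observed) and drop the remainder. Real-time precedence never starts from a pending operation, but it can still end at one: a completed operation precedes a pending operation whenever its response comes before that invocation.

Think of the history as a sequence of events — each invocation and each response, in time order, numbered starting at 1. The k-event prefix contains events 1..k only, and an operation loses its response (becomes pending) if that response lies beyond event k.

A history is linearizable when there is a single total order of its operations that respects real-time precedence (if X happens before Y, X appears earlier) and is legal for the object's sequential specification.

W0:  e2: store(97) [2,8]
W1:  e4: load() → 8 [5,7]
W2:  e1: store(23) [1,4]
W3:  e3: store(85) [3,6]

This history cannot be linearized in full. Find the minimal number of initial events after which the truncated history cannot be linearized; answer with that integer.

events 1..6 are still linearizable — one witness is e1, e2, e3:
step 1: e1 store(23) — value 23
step 2: e2 store(97) (pending, included) — value 97
step 3: e3 store(85) — value 85
adding event 7 (e4 responds at 7) leaves no legal real-time order
completion choices over the 1 pending operation (e2) were checked; none helps
one such order, e1, e3, e4 (pending dropped), breaks at step 3 where e4 load() → 8 is illegal
one such order, e1, e4, e3 (pending dropped), breaks at step 2 where e4 load() → 8 is illegal

7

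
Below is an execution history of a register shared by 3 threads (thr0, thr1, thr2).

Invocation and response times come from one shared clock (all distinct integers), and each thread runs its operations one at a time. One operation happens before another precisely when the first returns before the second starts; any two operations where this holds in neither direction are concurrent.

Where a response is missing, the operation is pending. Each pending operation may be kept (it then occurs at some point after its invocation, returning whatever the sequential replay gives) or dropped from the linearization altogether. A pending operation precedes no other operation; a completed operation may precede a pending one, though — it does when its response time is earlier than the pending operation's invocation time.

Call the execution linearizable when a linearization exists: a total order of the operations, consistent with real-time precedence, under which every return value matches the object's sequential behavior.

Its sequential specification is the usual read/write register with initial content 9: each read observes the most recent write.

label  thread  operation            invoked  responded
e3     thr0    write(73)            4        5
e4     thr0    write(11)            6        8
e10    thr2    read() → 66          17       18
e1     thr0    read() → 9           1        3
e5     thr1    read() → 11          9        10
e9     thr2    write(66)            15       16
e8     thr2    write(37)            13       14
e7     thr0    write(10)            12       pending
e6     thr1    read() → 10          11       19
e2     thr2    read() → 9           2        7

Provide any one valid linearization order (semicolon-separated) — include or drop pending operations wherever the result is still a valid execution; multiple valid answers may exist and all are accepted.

step 1: e1 read() → 9 — value 9
step 2: e2 read() → 9 — value 9
step 3: e3 write(73) — value 73
step 4: e4 write(11) — value 11
step 5: e5 read() → 11 — value 11
step 6: e7 write(10) (pending, included) — value 10
step 7: e6 read() → 10 — value 10
step 8: e8 write(37) — value 37
step 9: e9 write(66) — value 66
step 10: e10 read() → 66 — value 66

e1; e2; e3; e4; e5; e7; e6; e8; e9; e10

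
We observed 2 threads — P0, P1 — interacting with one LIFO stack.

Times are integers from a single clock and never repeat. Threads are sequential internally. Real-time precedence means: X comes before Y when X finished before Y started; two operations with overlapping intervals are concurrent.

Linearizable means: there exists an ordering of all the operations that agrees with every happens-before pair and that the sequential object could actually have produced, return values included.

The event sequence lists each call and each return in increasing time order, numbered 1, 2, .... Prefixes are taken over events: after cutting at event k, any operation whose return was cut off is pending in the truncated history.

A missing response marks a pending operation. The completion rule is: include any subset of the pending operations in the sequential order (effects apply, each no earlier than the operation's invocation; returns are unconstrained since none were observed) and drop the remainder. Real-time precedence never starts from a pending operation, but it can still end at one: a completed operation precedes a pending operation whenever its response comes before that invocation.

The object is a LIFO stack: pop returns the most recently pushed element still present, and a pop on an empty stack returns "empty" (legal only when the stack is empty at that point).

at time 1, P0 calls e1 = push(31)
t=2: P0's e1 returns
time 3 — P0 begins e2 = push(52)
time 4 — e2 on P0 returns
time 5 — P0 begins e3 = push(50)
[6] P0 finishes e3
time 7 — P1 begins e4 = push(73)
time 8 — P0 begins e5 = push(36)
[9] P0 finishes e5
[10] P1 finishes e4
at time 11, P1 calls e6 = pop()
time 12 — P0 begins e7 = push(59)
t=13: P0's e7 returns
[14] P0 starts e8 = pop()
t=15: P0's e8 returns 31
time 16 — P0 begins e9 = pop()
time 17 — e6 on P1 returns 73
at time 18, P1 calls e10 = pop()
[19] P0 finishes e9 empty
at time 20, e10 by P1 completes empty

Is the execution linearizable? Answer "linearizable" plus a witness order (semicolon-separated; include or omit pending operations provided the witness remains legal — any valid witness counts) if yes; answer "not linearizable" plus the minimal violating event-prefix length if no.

already the first 15 events (up to e8's response at time 15) admit no linearization; the first 14 still do
the 7 completed operations admit 2 real-time orders; each fails the LIFO stack replay
including or dropping the 1 pending operation (e6) in any combination fails
for example e1, e2, e3, e4, e5, e7, e8 (pending dropped) fails at step 7: e8 pop() → 31 is not legal there
for example e1, e2, e3, e5, e4, e7, e8 (pending dropped) fails at step 7: e8 pop() → 31 is not legal there

not linearizable — minimal violating prefix: 15 events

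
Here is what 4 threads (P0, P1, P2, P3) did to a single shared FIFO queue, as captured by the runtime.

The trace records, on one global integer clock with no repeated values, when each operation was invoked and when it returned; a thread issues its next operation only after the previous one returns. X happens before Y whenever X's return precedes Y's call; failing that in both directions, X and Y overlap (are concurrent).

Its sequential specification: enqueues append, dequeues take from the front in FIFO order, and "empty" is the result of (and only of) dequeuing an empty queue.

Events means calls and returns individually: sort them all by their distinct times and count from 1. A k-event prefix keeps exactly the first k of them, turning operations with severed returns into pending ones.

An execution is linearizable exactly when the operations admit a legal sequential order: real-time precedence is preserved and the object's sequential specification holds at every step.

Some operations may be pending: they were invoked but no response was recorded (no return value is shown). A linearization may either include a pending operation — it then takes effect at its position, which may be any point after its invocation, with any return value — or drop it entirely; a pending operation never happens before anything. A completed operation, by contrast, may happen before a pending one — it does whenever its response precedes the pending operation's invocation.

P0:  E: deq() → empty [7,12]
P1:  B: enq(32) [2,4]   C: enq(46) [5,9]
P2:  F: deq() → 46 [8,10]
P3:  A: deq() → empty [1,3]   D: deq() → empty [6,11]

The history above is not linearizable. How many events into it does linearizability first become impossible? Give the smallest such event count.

12

a valid linearization of events 1..11 exists, for instance A, B, C, E, F, D:
step 1: A deq() → empty — queue <>
step 2: B enq(32) — queue <32>
step 3: C enq(46) — queue <32,46>
step 4: E deq() (pending, included) — queue <46>
step 5: F deq() → 46 — queue <>
step 6: D deq() → empty — queue <>
with event 12 included (E responding at time 12), all real-time-consistent orders fail
for example A, B, C, D, E, F fails at step 4: D deq() → empty is not legal there
for example A, B, C, D, F, E fails at step 4: D deq() → empty is not legal there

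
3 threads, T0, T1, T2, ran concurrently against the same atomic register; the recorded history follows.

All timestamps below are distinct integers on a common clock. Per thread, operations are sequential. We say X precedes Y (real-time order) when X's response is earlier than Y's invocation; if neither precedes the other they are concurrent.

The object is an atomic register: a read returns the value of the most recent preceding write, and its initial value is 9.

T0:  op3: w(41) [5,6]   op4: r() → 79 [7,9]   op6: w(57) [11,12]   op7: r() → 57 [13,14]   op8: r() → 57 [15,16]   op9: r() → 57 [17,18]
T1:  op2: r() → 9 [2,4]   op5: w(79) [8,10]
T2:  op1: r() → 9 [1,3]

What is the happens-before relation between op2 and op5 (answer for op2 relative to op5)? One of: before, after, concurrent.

before

op2 spans [2,4], op5 spans [8,10]
resp(op2)=4 < inv(op5)=8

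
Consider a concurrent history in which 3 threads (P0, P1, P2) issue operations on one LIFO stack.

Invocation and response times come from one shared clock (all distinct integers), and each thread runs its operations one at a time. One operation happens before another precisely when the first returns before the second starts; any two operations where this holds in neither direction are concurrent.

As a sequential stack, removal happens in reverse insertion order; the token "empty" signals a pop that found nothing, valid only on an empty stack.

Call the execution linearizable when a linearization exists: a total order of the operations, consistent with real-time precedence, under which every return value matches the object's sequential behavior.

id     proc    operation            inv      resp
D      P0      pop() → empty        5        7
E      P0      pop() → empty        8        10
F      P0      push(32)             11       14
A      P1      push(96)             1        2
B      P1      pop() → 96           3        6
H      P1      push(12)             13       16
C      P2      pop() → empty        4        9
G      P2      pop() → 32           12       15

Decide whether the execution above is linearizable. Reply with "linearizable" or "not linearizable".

linearizable

one valid linearization: A, B, C, D, E, F, G, H
1. A push(96), leaving stack <96>
2. B pop() → 96, leaving stack <>
3. C pop() → empty, leaving stack <>
4. D pop() → empty, leaving stack <>
5. E pop() → empty, leaving stack <>
6. F push(32), leaving stack <32>
7. G pop() → 32, leaving stack <>
8. H push(12), leaving stack <12>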